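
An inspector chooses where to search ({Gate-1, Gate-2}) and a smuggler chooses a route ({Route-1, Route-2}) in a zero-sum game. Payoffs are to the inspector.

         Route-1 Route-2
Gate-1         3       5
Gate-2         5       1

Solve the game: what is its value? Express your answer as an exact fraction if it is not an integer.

Row minima: Gate-1 → 3, Gate-2 → 1; maximin = 3.
Column maxima: Route-1 → 5, Route-2 → 5; minimax = 5.
3 ≠ 5, so there is no saddle point; optimal play is mixed.
Let the inspector play Gate-1 with probability p. Expected payoff against Route-1: 3p + 5(1−p) = −2p + 5; against Route-2: 5p + 1(1−p) = 4p + 1.
Setting these equal: −2p + 5 = 4p + 1 ⇒ −6p = -4 ⇒ p = 2/3, and the value is (-2)·(2/3) + 5 = 11/3.
For the smuggler: with q = P(Route-1), equating Gate-1's and Gate-2's payoffs gives −2q + 5 = 4q + 1 ⇒ q = 2/3.

11/3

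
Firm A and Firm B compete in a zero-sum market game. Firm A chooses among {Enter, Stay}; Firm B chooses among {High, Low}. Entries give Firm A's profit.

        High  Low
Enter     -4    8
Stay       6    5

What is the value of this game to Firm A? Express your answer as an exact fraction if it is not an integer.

68/13

Row minima: Enter → -4, Stay → 5; maximin = 5.
Column maxima: High → 6, Low → 8; minimax = 6.
5 ≠ 6, so there is no saddle point; optimal play is mixed.
Let Firm A play Enter with probability p. Expected payoff against High: (-4)p + 6(1−p) = −10p + 6; against Low: 8p + 5(1−p) = 3p + 5.
Setting these equal: −10p + 6 = 3p + 5 ⇒ −13p = -1 ⇒ p = 1/13, and the value is (-10)·(1/13) + 6 = 68/13.
For Firm B: with q = P(High), equating Enter's and Stay's payoffs gives −12q + 8 = q + 5 ⇒ q = 3/13.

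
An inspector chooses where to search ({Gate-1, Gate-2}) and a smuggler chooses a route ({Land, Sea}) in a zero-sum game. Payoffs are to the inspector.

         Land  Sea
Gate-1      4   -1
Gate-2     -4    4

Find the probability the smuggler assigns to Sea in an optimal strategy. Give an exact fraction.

8/13

Row minima: Gate-1 → -1, Gate-2 → -4; maximin = -1.
Column maxima: Land → 4, Sea → 4; minimax = 4.
-1 ≠ 4, so there is no saddle point; optimal play is mixed.
Let the inspector play Gate-1 with probability p. Expected payoff against Land: 4p + (-4)(1−p) = 8p − 4; against Sea: (-1)p + 4(1−p) = −5p + 4.
Setting these equal: 8p − 4 = −5p + 4 ⇒ 13p = 8 ⇒ p = 8/13, and the value is (8)·(8/13) − 4 = 12/13.
For the smuggler: with q = P(Land), equating Gate-1's and Gate-2's payoffs gives 5q − 1 = −8q + 4 ⇒ q = 5/13.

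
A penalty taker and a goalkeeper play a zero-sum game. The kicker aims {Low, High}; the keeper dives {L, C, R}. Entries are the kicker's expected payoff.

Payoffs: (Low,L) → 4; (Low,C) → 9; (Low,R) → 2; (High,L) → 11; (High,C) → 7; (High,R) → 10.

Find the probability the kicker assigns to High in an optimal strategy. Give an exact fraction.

Row minima: Low → 2, High → 7; maximin = 7.
Column maxima: L → 11, C → 9, R → 10; minimax = 9.
7 ≠ 9, so there is no saddle point; optimal play is mixed.
L is strictly dominated by R (it gives the kicker strictly more in every row), so the keeper never plays it.
On the remaining 2×2 (Low, High vs C, R):
Let the kicker play Low with probability p. Expected payoff against C: 9p + 7(1−p) = 2p + 7; against R: 2p + 10(1−p) = −8p + 10.
Setting these equal: 2p + 7 = −8p + 10 ⇒ 10p = 3 ⇒ p = 3/10, and the value is (2)·(3/10) + 7 = 38/5.
For the keeper: with q = P(C), equating Low's and High's payoffs gives 7q + 2 = −3q + 10 ⇒ q = 4/5.

7/10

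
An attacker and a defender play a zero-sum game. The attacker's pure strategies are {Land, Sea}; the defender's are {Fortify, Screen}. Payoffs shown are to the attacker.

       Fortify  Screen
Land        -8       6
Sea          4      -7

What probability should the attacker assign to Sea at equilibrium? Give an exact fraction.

14/25

Row minima: Land → -8, Sea → -7; maximin = -7.
Column maxima: Fortify → 4, Screen → 6; minimax = 4.
-7 ≠ 4, so there is no saddle point; optimal play is mixed.
Let the attacker play Land with probability p. Expected payoff against Fortify: (-8)p + 4(1−p) = −12p + 4; against Screen: 6p + (-7)(1−p) = 13p − 7.
Setting these equal: −12p + 4 = 13p − 7 ⇒ −25p = -11 ⇒ p = 11/25, and the value is (-12)·(11/25) + 4 = -32/25.
For the defender: with q = P(Fortify), equating Land's and Sea's payoffs gives −14q + 6 = 11q − 7 ⇒ q = 13/25.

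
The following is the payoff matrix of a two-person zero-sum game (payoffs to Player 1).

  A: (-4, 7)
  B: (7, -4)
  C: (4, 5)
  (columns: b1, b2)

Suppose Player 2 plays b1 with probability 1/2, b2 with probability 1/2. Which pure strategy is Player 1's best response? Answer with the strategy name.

C

Expected payoff of A: (1/2)·(-4) + (1/2)·7 = 3/2.
Expected payoff of B: (1/2)·7 + (1/2)·(-4) = 3/2.
Expected payoff of C: (1/2)·4 + (1/2)·5 = 9/2.
The largest is 9/2, so Player 1's best response is C.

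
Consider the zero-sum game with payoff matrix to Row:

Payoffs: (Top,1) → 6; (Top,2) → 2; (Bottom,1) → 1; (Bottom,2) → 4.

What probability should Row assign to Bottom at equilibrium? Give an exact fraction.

4/7

Row minima: Top → 2, Bottom → 1; maximin = 2.
Column maxima: 1 → 6, 2 → 4; minimax = 4.
2 ≠ 4, so there is no saddle point; optimal play is mixed.
Let Row play Top with probability p. Expected payoff against 1: 6p + 1(1−p) = 5p + 1; against 2: 2p + 4(1−p) = −2p + 4.
Setting these equal: 5p + 1 = −2p + 4 ⇒ 7p = 3 ⇒ p = 3/7, and the value is (5)·(3/7) + 1 = 22/7.
For Column: with q = P(1), equating Top's and Bottom's payoffs gives 4q + 2 = −3q + 4 ⇒ q = 2/7.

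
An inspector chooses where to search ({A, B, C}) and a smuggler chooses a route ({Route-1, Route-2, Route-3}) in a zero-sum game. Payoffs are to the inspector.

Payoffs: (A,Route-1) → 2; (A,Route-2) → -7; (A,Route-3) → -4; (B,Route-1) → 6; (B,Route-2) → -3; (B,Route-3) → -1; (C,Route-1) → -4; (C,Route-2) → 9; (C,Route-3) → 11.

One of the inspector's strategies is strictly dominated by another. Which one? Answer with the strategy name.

B gives a strictly higher payoff than A against every column: 6 > 2, -3 > -7, -1 > -4.
So A is strictly dominated and the inspector never plays it.

A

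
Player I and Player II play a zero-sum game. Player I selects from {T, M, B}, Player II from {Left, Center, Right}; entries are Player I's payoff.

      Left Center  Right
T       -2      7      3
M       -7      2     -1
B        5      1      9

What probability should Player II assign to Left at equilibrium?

6/13

Row minima: T → -2, M → -7, B → 1; maximin = 1.
Column maxima: Left → 5, Center → 7, Right → 9; minimax = 5.
1 ≠ 5, so there is no saddle point; optimal play is mixed.
M is strictly dominated by T, so Player I never plays it.
Right is strictly dominated by Left (it gives Player I strictly more in every row), so Player II never plays it.
On the remaining 2×2 (T, B vs Left, Center):
Let Player I play T with probability p. Expected payoff against Left: (-2)p + 5(1−p) = −7p + 5; against Center: 7p + 1(1−p) = 6p + 1.
Setting these equal: −7p + 5 = 6p + 1 ⇒ −13p = -4 ⇒ p = 4/13, and the value is (-7)·(4/13) + 5 = 37/13.
For Player II: with q = P(Left), equating T's and B's payoffs gives −9q + 7 = 4q + 1 ⇒ q = 6/13.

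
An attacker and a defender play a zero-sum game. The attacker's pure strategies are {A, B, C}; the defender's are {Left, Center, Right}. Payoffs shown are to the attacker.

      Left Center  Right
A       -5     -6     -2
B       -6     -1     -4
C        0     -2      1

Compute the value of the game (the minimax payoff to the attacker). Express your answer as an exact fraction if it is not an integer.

Row minima: A → -6, B → -6, C → -2; maximin = -2.
Column maxima: Left → 0, Center → -1, Right → 1; minimax = -1.
-2 ≠ -1, so there is no saddle point; optimal play is mixed.
A is strictly dominated by C, so the attacker never plays it.
Right is strictly dominated by Left (it gives the attacker strictly more in every row), so the defender never plays it.
On the remaining 2×2 (B, C vs Left, Center):
Let the attacker play B with probability p. Expected payoff against Left: (-6)p + 0(1−p) = −6p; against Center: (-1)p + (-2)(1−p) = p − 2.
Setting these equal: −6p = p − 2 ⇒ −7p = -2 ⇒ p = 2/7, and the value is (-6)·(2/7) = -12/7.
For the defender: with q = P(Left), equating B's and C's payoffs gives −5q − 1 = 2q − 2 ⇒ q = 1/7.

-12/7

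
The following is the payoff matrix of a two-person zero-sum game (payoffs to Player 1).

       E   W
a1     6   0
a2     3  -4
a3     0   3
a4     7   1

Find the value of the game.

7/3

Row minima: a1 → 0, a2 → -4, a3 → 0, a4 → 1; maximin = 1.
Column maxima: E → 7, W → 3; minimax = 3.
1 ≠ 3, so there is no saddle point; optimal play is mixed.
a1 is strictly dominated by a4, so Player 1 never plays it.
a2 is strictly dominated by a4, so Player 1 never plays it.
On the remaining 2×2 (a3, a4 vs E, W):
Let Player 1 play a3 with probability p. Expected payoff against E: 0p + 7(1−p) = −7p + 7; against W: 3p + 1(1−p) = 2p + 1.
Setting these equal: −7p + 7 = 2p + 1 ⇒ −9p = -6 ⇒ p = 2/3, and the value is (-7)·(2/3) + 7 = 7/3.
For Player 2: with q = P(E), equating a3's and a4's payoffs gives −3q + 3 = 6q + 1 ⇒ q = 2/9.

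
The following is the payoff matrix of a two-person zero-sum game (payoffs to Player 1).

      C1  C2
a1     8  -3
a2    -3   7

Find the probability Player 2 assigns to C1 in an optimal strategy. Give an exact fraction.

10/21

Row minima: a1 → -3, a2 → -3; maximin = -3.
Column maxima: C1 → 8, C2 → 7; minimax = 7.
-3 ≠ 7, so there is no saddle point; optimal play is mixed.
Let Player 1 play a1 with probability p. Expected payoff against C1: 8p + (-3)(1−p) = 11p − 3; against C2: (-3)p + 7(1−p) = −10p + 7.
Setting these equal: 11p − 3 = −10p + 7 ⇒ 21p = 10 ⇒ p = 10/21, and the value is (11)·(10/21) − 3 = 47/21.
For Player 2: with q = P(C1), equating a1's and a2's payoffs gives 11q − 3 = −10q + 7 ⇒ q = 10/21.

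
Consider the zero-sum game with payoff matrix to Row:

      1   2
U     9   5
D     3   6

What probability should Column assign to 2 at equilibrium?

Row minima: U → 5, D → 3; maximin = 5.
Column maxima: 1 → 9, 2 → 6; minimax = 6.
5 ≠ 6, so there is no saddle point; optimal play is mixed.
Let Row play U with probability p. Expected payoff against 1: 9p + 3(1−p) = 6p + 3; against 2: 5p + 6(1−p) = −p + 6.
Setting these equal: 6p + 3 = −p + 6 ⇒ 7p = 3 ⇒ p = 3/7, and the value is (6)·(3/7) + 3 = 39/7.
For Column: with q = P(1), equating U's and D's payoffs gives 4q + 5 = −3q + 6 ⇒ q = 1/7.

6/7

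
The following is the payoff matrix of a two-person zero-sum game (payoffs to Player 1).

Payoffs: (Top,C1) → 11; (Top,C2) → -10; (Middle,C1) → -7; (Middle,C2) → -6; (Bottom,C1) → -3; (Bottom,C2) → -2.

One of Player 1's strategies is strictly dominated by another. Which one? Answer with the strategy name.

Middle

Bottom gives a strictly higher payoff than Middle against every column: -3 > -7, -2 > -6.
So Middle is strictly dominated and Player 1 never plays it.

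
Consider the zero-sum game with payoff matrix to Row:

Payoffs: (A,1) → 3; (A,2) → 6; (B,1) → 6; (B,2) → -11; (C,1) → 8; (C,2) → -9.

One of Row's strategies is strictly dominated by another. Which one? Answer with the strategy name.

C gives a strictly higher payoff than B against every column: 8 > 6, -9 > -11.
So B is strictly dominated and Row never plays it.

B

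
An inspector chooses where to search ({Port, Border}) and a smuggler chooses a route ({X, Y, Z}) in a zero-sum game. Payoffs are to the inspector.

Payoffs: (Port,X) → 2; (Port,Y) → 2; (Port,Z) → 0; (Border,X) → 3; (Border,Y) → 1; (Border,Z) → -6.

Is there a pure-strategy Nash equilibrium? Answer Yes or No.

Row minima: Port → 0, Border → -6; maximin = 0.
Column maxima: X → 3, Y → 2, Z → 0; minimax = 0.
maximin = minimax = 0, so a saddle point exists.

Yes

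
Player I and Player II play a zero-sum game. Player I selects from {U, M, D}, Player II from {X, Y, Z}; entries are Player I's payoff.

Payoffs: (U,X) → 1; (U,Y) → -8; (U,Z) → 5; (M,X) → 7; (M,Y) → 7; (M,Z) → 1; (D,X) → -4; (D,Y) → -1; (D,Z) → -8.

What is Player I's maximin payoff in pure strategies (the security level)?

Row minima: U → -8, M → 1, D → -8.
The best of these is 1.

1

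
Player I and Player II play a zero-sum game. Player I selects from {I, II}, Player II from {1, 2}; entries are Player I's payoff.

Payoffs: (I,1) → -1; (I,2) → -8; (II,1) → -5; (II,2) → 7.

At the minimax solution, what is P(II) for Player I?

Row minima: I → -8, II → -5; maximin = -5.
Column maxima: 1 → -1, 2 → 7; minimax = -1.
-5 ≠ -1, so there is no saddle point; optimal play is mixed.
Let Player I play I with probability p. Expected payoff against 1: (-1)p + (-5)(1−p) = 4p − 5; against 2: (-8)p + 7(1−p) = −15p + 7.
Setting these equal: 4p − 5 = −15p + 7 ⇒ 19p = 12 ⇒ p = 12/19, and the value is (4)·(12/19) − 5 = -47/19.
For Player II: with q = P(1), equating I's and II's payoffs gives 7q − 8 = −12q + 7 ⇒ q = 15/19.

7/19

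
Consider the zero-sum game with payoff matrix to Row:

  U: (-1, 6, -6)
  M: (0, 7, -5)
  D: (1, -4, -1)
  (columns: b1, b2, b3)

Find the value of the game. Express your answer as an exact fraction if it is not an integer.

-9/5

Row minima: U → -6, M → -5, D → -4; maximin = -4.
Column maxima: b1 → 1, b2 → 7, b3 → -1; minimax = -1.
-4 ≠ -1, so there is no saddle point; optimal play is mixed.
U is strictly dominated by M, so Row never plays it.
b1 is strictly dominated by b3 (it gives Row strictly more in every row), so Column never plays it.
On the remaining 2×2 (M, D vs b2, b3):
Let Row play M with probability p. Expected payoff against b2: 7p + (-4)(1−p) = 11p − 4; against b3: (-5)p + (-1)(1−p) = −4p − 1.
Setting these equal: 11p − 4 = −4p − 1 ⇒ 15p = 3 ⇒ p = 1/5, and the value is (11)·(1/5) − 4 = -9/5.
For Column: with q = P(b2), equating M's and D's payoffs gives 12q − 5 = −3q − 1 ⇒ q = 4/15.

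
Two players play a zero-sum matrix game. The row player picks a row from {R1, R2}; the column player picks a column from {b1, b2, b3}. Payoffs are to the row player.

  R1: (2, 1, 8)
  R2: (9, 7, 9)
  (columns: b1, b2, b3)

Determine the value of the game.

Row minima: R1 → 1, R2 → 7; maximin = 7.
Column maxima: b1 → 9, b2 → 7, b3 → 9; minimax = 7.
Since maximin = minimax = 7, there is a saddle point and the value is 7.

7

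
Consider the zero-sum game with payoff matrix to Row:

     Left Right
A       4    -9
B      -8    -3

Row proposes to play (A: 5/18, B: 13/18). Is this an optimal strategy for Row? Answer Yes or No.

Yes

Against Left this mix gives (5/18)·4 + (13/18)·(-8) = -14/3.
Against Right this mix gives (5/18)·(-9) + (13/18)·(-3) = -14/3.
All of Column's active replies (Left, Right) yield -14/3, and no column does worse for Row. The mix makes Column indifferent and guarantees -14/3, so it is optimal.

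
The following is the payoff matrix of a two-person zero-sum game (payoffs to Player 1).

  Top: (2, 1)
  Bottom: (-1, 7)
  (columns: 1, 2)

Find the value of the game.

5/3

Row minima: Top → 1, Bottom → -1; maximin = 1.
Column maxima: 1 → 2, 2 → 7; minimax = 2.
1 ≠ 2, so there is no saddle point; optimal play is mixed.
Let Player 1 play Top with probability p. Expected payoff against 1: 2p + (-1)(1−p) = 3p − 1; against 2: 1p + 7(1−p) = −6p + 7.
Setting these equal: 3p − 1 = −6p + 7 ⇒ 9p = 8 ⇒ p = 8/9, and the value is (3)·(8/9) − 1 = 5/3.
For Player 2: with q = P(1), equating Top's and Bottom's payoffs gives q + 1 = −8q + 7 ⇒ q = 2/3.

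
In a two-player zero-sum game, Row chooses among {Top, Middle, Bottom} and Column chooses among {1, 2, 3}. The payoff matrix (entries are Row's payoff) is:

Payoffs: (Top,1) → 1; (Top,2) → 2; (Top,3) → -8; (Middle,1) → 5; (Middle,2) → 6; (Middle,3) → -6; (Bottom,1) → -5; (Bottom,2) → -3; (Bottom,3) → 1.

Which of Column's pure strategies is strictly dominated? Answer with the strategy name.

2

1 holds Row's payoff strictly below 2 in every row: 1 < 2, 5 < 6, -5 < -3.
So 2 is strictly dominated for Column.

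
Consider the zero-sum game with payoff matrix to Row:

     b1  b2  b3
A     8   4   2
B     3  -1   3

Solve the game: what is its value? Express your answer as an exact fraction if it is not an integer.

7/3

Row minima: A → 2, B → -1; maximin = 2.
Column maxima: b1 → 8, b2 → 4, b3 → 3; minimax = 3.
2 ≠ 3, so there is no saddle point; optimal play is mixed.
b1 is strictly dominated by b2 (it gives Row strictly more in every row), so Column never plays it.
On the remaining 2×2 (A, B vs b2, b3):
Let Row play A with probability p. Expected payoff against b2: 4p + (-1)(1−p) = 5p − 1; against b3: 2p + 3(1−p) = −p + 3.
Setting these equal: 5p − 1 = −p + 3 ⇒ 6p = 4 ⇒ p = 2/3, and the value is (5)·(2/3) − 1 = 7/3.
For Column: with q = P(b2), equating A's and B's payoffs gives 2q + 2 = −4q + 3 ⇒ q = 1/6.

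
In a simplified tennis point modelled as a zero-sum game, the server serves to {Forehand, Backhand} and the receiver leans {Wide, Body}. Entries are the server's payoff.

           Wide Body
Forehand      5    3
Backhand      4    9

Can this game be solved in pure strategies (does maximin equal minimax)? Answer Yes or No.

No

Row minima: Forehand → 3, Backhand → 4; maximin = 4.
Column maxima: Wide → 5, Body → 9; minimax = 5.
4 ≠ 5, so no pure-strategy equilibrium exists.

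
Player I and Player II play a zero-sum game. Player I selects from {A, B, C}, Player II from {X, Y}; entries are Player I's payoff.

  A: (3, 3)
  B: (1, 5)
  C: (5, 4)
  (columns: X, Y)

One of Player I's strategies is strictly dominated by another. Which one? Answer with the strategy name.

C gives a strictly higher payoff than A against every column: 5 > 3, 4 > 3.
So A is strictly dominated and Player I never plays it.

A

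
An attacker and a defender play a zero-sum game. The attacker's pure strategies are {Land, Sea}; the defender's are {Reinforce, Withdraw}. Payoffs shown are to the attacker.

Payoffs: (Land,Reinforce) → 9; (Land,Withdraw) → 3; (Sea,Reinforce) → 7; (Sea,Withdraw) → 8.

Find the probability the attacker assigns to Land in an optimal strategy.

1/7

Row minima: Land → 3, Sea → 7; maximin = 7.
Column maxima: Reinforce → 9, Withdraw → 8; minimax = 8.
7 ≠ 8, so there is no saddle point; optimal play is mixed.
Let the attacker play Land with probability p. Expected payoff against Reinforce: 9p + 7(1−p) = 2p + 7; against Withdraw: 3p + 8(1−p) = −5p + 8.
Setting these equal: 2p + 7 = −5p + 8 ⇒ 7p = 1 ⇒ p = 1/7, and the value is (2)·(1/7) + 7 = 51/7.
For the defender: with q = P(Reinforce), equating Land's and Sea's payoffs gives 6q + 3 = −q + 8 ⇒ q = 5/7.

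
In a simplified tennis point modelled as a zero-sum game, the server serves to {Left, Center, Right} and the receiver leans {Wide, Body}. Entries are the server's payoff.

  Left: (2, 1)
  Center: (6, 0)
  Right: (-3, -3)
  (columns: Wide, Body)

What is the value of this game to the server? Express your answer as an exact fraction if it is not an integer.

1

Row minima: Left → 1, Center → 0, Right → -3; maximin = 1.
Column maxima: Wide → 6, Body → 1; minimax = 1.
Since maximin = minimax = 1, there is a saddle point and the value is 1.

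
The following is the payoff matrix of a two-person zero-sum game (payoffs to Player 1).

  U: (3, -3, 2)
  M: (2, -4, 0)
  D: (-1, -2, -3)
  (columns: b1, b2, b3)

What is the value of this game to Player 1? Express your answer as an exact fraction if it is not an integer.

-13/6

Row minima: U → -3, M → -4, D → -3; maximin = -3.
Column maxima: b1 → 3, b2 → -2, b3 → 2; minimax = -2.
-3 ≠ -2, so there is no saddle point; optimal play is mixed.
M is strictly dominated by U, so Player 1 never plays it.
b1 is strictly dominated by b2 (it gives Player 1 strictly more in every row), so Player 2 never plays it.
On the remaining 2×2 (U, D vs b2, b3):
Let Player 1 play U with probability p. Expected payoff against b2: (-3)p + (-2)(1−p) = −p − 2; against b3: 2p + (-3)(1−p) = 5p − 3.
Setting these equal: −p − 2 = 5p − 3 ⇒ −6p = -1 ⇒ p = 1/6, and the value is (-1)·(1/6) − 2 = -13/6.
For Player 2: with q = P(b2), equating U's and D's payoffs gives −5q + 2 = q − 3 ⇒ q = 5/6.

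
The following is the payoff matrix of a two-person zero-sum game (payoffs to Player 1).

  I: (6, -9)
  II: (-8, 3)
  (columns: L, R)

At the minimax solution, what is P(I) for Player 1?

11/26

Row minima: I → -9, II → -8; maximin = -8.
Column maxima: L → 6, R → 3; minimax = 3.
-8 ≠ 3, so there is no saddle point; optimal play is mixed.
Let Player 1 play I with probability p. Expected payoff against L: 6p + (-8)(1−p) = 14p − 8; against R: (-9)p + 3(1−p) = −12p + 3.
Setting these equal: 14p − 8 = −12p + 3 ⇒ 26p = 11 ⇒ p = 11/26, and the value is (14)·(11/26) − 8 = -27/13.
For Player 2: with q = P(L), equating I's and II's payoffs gives 15q − 9 = −11q + 3 ⇒ q = 6/13.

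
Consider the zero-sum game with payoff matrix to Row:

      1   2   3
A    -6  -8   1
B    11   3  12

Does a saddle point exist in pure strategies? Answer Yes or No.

Row minima: A → -8, B → 3; maximin = 3.
Column maxima: 1 → 11, 2 → 3, 3 → 12; minimax = 3.
maximin = minimax = 3, so a saddle point exists.

Yes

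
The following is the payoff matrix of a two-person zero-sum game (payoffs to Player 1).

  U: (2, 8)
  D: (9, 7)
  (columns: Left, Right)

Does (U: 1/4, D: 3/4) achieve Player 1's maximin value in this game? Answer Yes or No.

Yes

Against Left this mix gives (1/4)·2 + (3/4)·9 = 29/4.
Against Right this mix gives (1/4)·8 + (3/4)·7 = 29/4.
All of Player 2's active replies (Left, Right) yield 29/4, and no column does worse for Player 1. The mix makes Player 2 indifferent and guarantees 29/4, so it is optimal.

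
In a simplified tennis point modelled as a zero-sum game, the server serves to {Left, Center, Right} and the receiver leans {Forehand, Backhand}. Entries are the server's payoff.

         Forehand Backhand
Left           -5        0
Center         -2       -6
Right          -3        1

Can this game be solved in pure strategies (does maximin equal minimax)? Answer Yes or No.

No

Row minima: Left → -5, Center → -6, Right → -3; maximin = -3.
Column maxima: Forehand → -2, Backhand → 1; minimax = -2.
-3 ≠ -2, so no pure-strategy equilibrium exists.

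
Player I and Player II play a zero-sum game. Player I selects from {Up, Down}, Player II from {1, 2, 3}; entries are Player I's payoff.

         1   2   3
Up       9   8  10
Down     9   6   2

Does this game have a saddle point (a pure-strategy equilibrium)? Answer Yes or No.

Row minima: Up → 8, Down → 2; maximin = 8.
Column maxima: 1 → 9, 2 → 8, 3 → 10; minimax = 8.
maximin = minimax = 8, so a saddle point exists.

Yes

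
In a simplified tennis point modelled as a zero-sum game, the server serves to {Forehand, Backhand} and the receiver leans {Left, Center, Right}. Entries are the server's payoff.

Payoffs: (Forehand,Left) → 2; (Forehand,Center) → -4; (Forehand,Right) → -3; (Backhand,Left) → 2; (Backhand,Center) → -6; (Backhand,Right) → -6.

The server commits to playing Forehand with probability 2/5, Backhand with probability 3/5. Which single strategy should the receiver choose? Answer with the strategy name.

Center

If the receiver plays Left, the server's expected payoff is (2/5)·2 + (3/5)·2 = 2.
If the receiver plays Center, the server's expected payoff is (2/5)·(-4) + (3/5)·(-6) = -26/5.
If the receiver plays Right, the server's expected payoff is (2/5)·(-3) + (3/5)·(-6) = -24/5.
The receiver minimizes the server's payoff; the smallest is -26/5, so the best response is Center.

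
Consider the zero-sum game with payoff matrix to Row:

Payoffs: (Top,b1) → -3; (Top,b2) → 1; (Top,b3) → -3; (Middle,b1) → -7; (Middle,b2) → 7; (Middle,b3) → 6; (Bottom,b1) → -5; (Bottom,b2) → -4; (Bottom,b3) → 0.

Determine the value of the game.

Row minima: Top → -3, Middle → -7, Bottom → -5; maximin = -3.
Column maxima: b1 → -3, b2 → 7, b3 → 6; minimax = -3.
Since maximin = minimax = -3, there is a saddle point and the value is -3.

-3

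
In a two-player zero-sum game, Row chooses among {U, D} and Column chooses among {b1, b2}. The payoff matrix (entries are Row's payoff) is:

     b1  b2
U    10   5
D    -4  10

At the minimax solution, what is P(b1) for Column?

Row minima: U → 5, D → -4; maximin = 5.
Column maxima: b1 → 10, b2 → 10; minimax = 10.
5 ≠ 10, so there is no saddle point; optimal play is mixed.
Let Row play U with probability p. Expected payoff against b1: 10p + (-4)(1−p) = 14p − 4; against b2: 5p + 10(1−p) = −5p + 10.
Setting these equal: 14p − 4 = −5p + 10 ⇒ 19p = 14 ⇒ p = 14/19, and the value is (14)·(14/19) − 4 = 120/19.
For Column: with q = P(b1), equating U's and D's payoffs gives 5q + 5 = −14q + 10 ⇒ q = 5/19.

5/19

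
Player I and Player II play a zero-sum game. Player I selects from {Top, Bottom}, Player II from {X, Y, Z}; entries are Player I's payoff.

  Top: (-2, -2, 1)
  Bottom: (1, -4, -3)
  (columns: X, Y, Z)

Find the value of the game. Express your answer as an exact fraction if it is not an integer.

-2

Row minima: Top → -2, Bottom → -4; maximin = -2.
Column maxima: X → 1, Y → -2, Z → 1; minimax = -2.
Since maximin = minimax = -2, there is a saddle point and the value is -2.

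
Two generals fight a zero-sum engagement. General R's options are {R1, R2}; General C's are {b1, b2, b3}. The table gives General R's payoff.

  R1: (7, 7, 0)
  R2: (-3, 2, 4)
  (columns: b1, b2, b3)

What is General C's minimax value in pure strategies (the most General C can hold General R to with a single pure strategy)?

4

Column maxima: b1 → 7, b2 → 7, b3 → 4.
The smallest of these is 4.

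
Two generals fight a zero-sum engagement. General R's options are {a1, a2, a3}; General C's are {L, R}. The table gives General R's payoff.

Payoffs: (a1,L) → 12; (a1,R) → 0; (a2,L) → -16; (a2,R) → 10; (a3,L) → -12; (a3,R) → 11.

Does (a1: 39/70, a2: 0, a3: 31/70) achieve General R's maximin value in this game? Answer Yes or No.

Against L this mix gives (39/70)·12 + (31/70)·(-12) = 48/35.
Against R this mix gives (39/70)·0 + (31/70)·11 = 341/70.
General C will play L, holding General R to 48/35. Shifting weight toward the row that does better against L would raise this floor (the equalizing mix achieves 132/35 against both L and R), so the proposed strategy is not optimal.

No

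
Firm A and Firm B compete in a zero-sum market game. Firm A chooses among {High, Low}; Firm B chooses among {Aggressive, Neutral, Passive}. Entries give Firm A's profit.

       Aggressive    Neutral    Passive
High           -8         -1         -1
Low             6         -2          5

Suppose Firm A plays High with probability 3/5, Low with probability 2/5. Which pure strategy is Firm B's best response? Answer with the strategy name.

Aggressive

If Firm B plays Aggressive, Firm A's expected payoff is (3/5)·(-8) + (2/5)·6 = -12/5.
If Firm B plays Neutral, Firm A's expected payoff is (3/5)·(-1) + (2/5)·(-2) = -7/5.
If Firm B plays Passive, Firm A's expected payoff is (3/5)·(-1) + (2/5)·5 = 7/5.
Firm B minimizes Firm A's payoff; the smallest is -12/5, so the best response is Aggressive.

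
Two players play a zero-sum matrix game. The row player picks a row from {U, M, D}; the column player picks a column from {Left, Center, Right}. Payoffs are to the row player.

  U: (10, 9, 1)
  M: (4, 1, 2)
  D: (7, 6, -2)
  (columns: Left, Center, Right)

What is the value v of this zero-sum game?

Row minima: U → 1, M → 1, D → -2; maximin = 1.
Column maxima: Left → 10, Center → 9, Right → 2; minimax = 2.
1 ≠ 2, so there is no saddle point; optimal play is mixed.
D is strictly dominated by U, so the row player never plays it.
Left is strictly dominated by Center (it gives the row player strictly more in every row), so the column player never plays it.
On the remaining 2×2 (U, M vs Center, Right):
Let the row player play U with probability p. Expected payoff against Center: 9p + 1(1−p) = 8p + 1; against Right: 1p + 2(1−p) = −p + 2.
Setting these equal: 8p + 1 = −p + 2 ⇒ 9p = 1 ⇒ p = 1/9, and the value is (8)·(1/9) + 1 = 17/9.
For the column player: with q = P(Center), equating U's and M's payoffs gives 8q + 1 = −q + 2 ⇒ q = 1/9.

17/9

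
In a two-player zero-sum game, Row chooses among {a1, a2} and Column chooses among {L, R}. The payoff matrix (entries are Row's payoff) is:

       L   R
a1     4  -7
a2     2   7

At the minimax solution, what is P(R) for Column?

Row minima: a1 → -7, a2 → 2; maximin = 2.
Column maxima: L → 4, R → 7; minimax = 4.
2 ≠ 4, so there is no saddle point; optimal play is mixed.
Let Row play a1 with probability p. Expected payoff against L: 4p + 2(1−p) = 2p + 2; against R: (-7)p + 7(1−p) = −14p + 7.
Setting these equal: 2p + 2 = −14p + 7 ⇒ 16p = 5 ⇒ p = 5/16, and the value is (2)·(5/16) + 2 = 21/8.
For Column: with q = P(L), equating a1's and a2's payoffs gives 11q − 7 = −5q + 7 ⇒ q = 7/8.

1/8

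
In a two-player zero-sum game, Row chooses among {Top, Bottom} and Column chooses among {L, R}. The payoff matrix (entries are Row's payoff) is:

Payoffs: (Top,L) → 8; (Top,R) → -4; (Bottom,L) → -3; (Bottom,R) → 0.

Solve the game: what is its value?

Row minima: Top → -4, Bottom → -3; maximin = -3.
Column maxima: L → 8, R → 0; minimax = 0.
-3 ≠ 0, so there is no saddle point; optimal play is mixed.
Let Row play Top with probability p. Expected payoff against L: 8p + (-3)(1−p) = 11p − 3; against R: (-4)p + 0(1−p) = −4p.
Setting these equal: 11p − 3 = −4p ⇒ 15p = 3 ⇒ p = 1/5, and the value is (11)·(1/5) − 3 = -4/5.
For Column: with q = P(L), equating Top's and Bottom's payoffs gives 12q − 4 = −3q ⇒ q = 4/15.

-4/5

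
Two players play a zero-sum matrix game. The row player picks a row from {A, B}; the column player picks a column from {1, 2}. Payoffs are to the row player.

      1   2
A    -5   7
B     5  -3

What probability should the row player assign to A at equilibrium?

2/5

Row minima: A → -5, B → -3; maximin = -3.
Column maxima: 1 → 5, 2 → 7; minimax = 5.
-3 ≠ 5, so there is no saddle point; optimal play is mixed.
Let the row player play A with probability p. Expected payoff against 1: (-5)p + 5(1−p) = −10p + 5; against 2: 7p + (-3)(1−p) = 10p − 3.
Setting these equal: −10p + 5 = 10p − 3 ⇒ −20p = -8 ⇒ p = 2/5, and the value is (-10)·(2/5) + 5 = 1.
For the column player: with q = P(1), equating A's and B's payoffs gives −12q + 7 = 8q − 3 ⇒ q = 1/2.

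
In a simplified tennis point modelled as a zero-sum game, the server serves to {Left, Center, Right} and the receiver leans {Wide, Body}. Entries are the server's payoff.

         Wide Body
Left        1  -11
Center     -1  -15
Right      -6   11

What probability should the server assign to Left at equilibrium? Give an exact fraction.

17/29

Row minima: Left → -11, Center → -15, Right → -6; maximin = -6.
Column maxima: Wide → 1, Body → 11; minimax = 1.
-6 ≠ 1, so there is no saddle point; optimal play is mixed.
Center is strictly dominated by Left, so the server never plays it.
On the remaining 2×2 (Left, Right vs Wide, Body):
Let the server play Left with probability p. Expected payoff against Wide: 1p + (-6)(1−p) = 7p − 6; against Body: (-11)p + 11(1−p) = −22p + 11.
Setting these equal: 7p − 6 = −22p + 11 ⇒ 29p = 17 ⇒ p = 17/29, and the value is (7)·(17/29) − 6 = -55/29.
For the receiver: with q = P(Wide), equating Left's and Right's payoffs gives 12q − 11 = −17q + 11 ⇒ q = 22/29.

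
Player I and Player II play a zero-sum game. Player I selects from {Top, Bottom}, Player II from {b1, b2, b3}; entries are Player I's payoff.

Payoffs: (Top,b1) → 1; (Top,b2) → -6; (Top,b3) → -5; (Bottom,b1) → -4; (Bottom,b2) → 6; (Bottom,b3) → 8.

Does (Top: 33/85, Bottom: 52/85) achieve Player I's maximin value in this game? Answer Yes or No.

Against b1 this mix gives (33/85)·1 + (52/85)·(-4) = -35/17.
Against b2 this mix gives (33/85)·(-6) + (52/85)·6 = 114/85.
Against b3 this mix gives (33/85)·(-5) + (52/85)·8 = 251/85.
Player II will play b1, holding Player I to -35/17. Shifting weight toward the row that does better against b1 would raise this floor (the equalizing mix achieves -18/17 against both b1 and b2), so the proposed strategy is not optimal.

No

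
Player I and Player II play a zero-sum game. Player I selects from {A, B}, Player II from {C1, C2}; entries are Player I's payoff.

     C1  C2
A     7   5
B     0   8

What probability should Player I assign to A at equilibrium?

Row minima: A → 5, B → 0; maximin = 5.
Column maxima: C1 → 7, C2 → 8; minimax = 7.
5 ≠ 7, so there is no saddle point; optimal play is mixed.
Let Player I play A with probability p. Expected payoff against C1: 7p + 0(1−p) = 7p; against C2: 5p + 8(1−p) = −3p + 8.
Setting these equal: 7p = −3p + 8 ⇒ 10p = 8 ⇒ p = 4/5, and the value is (7)·(4/5) = 28/5.
For Player II: with q = P(C1), equating A's and B's payoffs gives 2q + 5 = −8q + 8 ⇒ q = 3/10.

4/5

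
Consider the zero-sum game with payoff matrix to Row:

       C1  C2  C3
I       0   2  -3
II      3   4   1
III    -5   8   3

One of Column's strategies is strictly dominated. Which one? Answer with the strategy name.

C1 holds Row's payoff strictly below C2 in every row: 0 < 2, 3 < 4, -5 < 8.
So C2 is strictly dominated for Column.

C2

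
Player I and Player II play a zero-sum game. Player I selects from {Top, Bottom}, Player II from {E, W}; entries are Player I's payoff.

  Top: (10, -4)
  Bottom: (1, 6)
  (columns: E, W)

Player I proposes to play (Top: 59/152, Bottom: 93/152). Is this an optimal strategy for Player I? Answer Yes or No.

Against E this mix gives (59/152)·10 + (93/152)·1 = 683/152.
Against W this mix gives (59/152)·(-4) + (93/152)·6 = 161/76.
Player II will play W, holding Player I to 161/76. Shifting weight toward the row that does better against W would raise this floor (the equalizing mix achieves 64/19 against both W and E), so the proposed strategy is not optimal.

No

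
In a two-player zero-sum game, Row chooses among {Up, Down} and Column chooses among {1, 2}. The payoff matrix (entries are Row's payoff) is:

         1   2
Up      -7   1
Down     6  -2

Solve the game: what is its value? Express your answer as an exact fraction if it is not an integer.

-1/2

Row minima: Up → -7, Down → -2; maximin = -2.
Column maxima: 1 → 6, 2 → 1; minimax = 1.
-2 ≠ 1, so there is no saddle point; optimal play is mixed.
Let Row play Up with probability p. Expected payoff against 1: (-7)p + 6(1−p) = −13p + 6; against 2: 1p + (-2)(1−p) = 3p − 2.
Setting these equal: −13p + 6 = 3p − 2 ⇒ −16p = -8 ⇒ p = 1/2, and the value is (-13)·(1/2) + 6 = -1/2.
For Column: with q = P(1), equating Up's and Down's payoffs gives −8q + 1 = 8q − 2 ⇒ q = 3/16.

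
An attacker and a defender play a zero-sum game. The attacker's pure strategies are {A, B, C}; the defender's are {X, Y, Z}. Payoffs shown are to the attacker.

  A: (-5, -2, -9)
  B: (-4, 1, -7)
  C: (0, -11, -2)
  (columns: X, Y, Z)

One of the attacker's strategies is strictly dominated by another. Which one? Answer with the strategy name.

A

B gives a strictly higher payoff than A against every column: -4 > -5, 1 > -2, -7 > -9.
So A is strictly dominated and the attacker never plays it.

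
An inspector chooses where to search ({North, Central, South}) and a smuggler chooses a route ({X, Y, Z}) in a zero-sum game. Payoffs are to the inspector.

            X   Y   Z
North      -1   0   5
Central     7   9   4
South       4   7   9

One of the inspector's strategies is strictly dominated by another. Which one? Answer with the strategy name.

South gives a strictly higher payoff than North against every column: 4 > -1, 7 > 0, 9 > 5.
So North is strictly dominated and the inspector never plays it.

North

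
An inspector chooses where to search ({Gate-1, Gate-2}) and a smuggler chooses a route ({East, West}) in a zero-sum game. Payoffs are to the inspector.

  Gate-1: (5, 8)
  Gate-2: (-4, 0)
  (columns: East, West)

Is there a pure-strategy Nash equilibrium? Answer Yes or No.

Row minima: Gate-1 → 5, Gate-2 → -4; maximin = 5.
Column maxima: East → 5, West → 8; minimax = 5.
maximin = minimax = 5, so a saddle point exists.

Yes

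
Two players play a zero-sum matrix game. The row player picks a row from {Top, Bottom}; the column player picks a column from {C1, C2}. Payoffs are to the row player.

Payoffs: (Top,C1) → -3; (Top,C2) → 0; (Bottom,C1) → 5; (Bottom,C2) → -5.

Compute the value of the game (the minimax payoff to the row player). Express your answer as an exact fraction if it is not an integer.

-15/13

Row minima: Top → -3, Bottom → -5; maximin = -3.
Column maxima: C1 → 5, C2 → 0; minimax = 0.
-3 ≠ 0, so there is no saddle point; optimal play is mixed.
Let the row player play Top with probability p. Expected payoff against C1: (-3)p + 5(1−p) = −8p + 5; against C2: 0p + (-5)(1−p) = 5p − 5.
Setting these equal: −8p + 5 = 5p − 5 ⇒ −13p = -10 ⇒ p = 10/13, and the value is (-8)·(10/13) + 5 = -15/13.
For the column player: with q = P(C1), equating Top's and Bottom's payoffs gives −3q = 10q − 5 ⇒ q = 5/13.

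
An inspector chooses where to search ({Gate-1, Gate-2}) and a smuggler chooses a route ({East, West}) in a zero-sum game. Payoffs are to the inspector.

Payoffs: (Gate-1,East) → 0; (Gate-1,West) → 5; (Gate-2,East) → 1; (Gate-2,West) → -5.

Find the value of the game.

Row minima: Gate-1 → 0, Gate-2 → -5; maximin = 0.
Column maxima: East → 1, West → 5; minimax = 1.
0 ≠ 1, so there is no saddle point; optimal play is mixed.
Let the inspector play Gate-1 with probability p. Expected payoff against East: 0p + 1(1−p) = −p + 1; against West: 5p + (-5)(1−p) = 10p − 5.
Setting these equal: −p + 1 = 10p − 5 ⇒ −11p = -6 ⇒ p = 6/11, and the value is (-1)·(6/11) + 1 = 5/11.
For the smuggler: with q = P(East), equating Gate-1's and Gate-2's payoffs gives −5q + 5 = 6q − 5 ⇒ q = 10/11.

5/11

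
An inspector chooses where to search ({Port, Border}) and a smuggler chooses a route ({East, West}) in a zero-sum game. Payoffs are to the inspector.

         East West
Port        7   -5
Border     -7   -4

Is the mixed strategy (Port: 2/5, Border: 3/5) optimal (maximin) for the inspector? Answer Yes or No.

Against East this mix gives (2/5)·7 + (3/5)·(-7) = -7/5.
Against West this mix gives (2/5)·(-5) + (3/5)·(-4) = -22/5.
The smuggler will play West, holding the inspector to -22/5. Shifting weight toward the row that does better against West would raise this floor (the equalizing mix achieves -21/5 against both West and East), so the proposed strategy is not optimal.

No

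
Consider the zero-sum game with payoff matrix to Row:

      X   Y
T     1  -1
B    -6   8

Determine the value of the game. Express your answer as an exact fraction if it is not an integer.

Row minima: T → -1, B → -6; maximin = -1.
Column maxima: X → 1, Y → 8; minimax = 1.
-1 ≠ 1, so there is no saddle point; optimal play is mixed.
Let Row play T with probability p. Expected payoff against X: 1p + (-6)(1−p) = 7p − 6; against Y: (-1)p + 8(1−p) = −9p + 8.
Setting these equal: 7p − 6 = −9p + 8 ⇒ 16p = 14 ⇒ p = 7/8, and the value is (7)·(7/8) − 6 = 1/8.
For Column: with q = P(X), equating T's and B's payoffs gives 2q − 1 = −14q + 8 ⇒ q = 9/16.

1/8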